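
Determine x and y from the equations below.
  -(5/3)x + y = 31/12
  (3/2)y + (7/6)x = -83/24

x = -2, y = -3/4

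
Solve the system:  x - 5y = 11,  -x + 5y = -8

no solution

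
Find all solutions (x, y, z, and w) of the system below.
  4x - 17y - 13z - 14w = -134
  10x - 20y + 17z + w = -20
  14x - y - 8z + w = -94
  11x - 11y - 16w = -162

x = -6, y = 0, z = 2, w = 6

Row-reduce the augmented matrix:
R1 ← R1 / (4).
R2 ← R2 − 10·R1.
R3 ← R3 − 14·R1.
R4 ← R4 − 11·R1.
R2 ← R2 / (45/2).
R1 ← R1 + 17/4·R2.
R3 ← R3 − 117/2·R2.
R4 ← R4 − 143/4·R2.
R3 ← R3 / (-456/5).
R1 ← R1 − 61/10·R3.
R2 ← R2 − 11/5·R3.
R4 ← R4 + 429/10·R3.
R4 ← R4 / (-2157/152).
R1 ← R1 − 175/456·R4.
R2 ← R2 − 125/228·R4.
R3 ← R3 − 109/228·R4.
Reading off the reduced rows gives x = -6, y = 0, z = 2, w = 6.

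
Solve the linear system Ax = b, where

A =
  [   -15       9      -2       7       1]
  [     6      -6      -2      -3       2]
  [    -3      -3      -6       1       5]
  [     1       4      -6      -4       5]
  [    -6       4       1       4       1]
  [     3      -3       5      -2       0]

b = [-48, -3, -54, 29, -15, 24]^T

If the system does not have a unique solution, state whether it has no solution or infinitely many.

x_1 = 4, x_2 = 6, x_3 = 4, x_4 = -5, x_5 = 1

Row-reduce the augmented matrix:
R1 ← R1 / (-15).
R2 ← R2 − 6·R1.
R3 ← R3 + 3·R1.
R4 ← R4 − 1·R1.
R5 ← R5 + 6·R1.
R6 ← R6 − 3·R1.
R2 ← R2 / (-12/5).
R1 ← R1 + 3/5·R2.
R3 ← R3 + 24/5·R2.
R4 ← R4 − 23/5·R2.
R5 ← R5 − 2/5·R2.
R6 ← R6 + 6/5·R2.
Swap R3 and R4.
R3 ← R3 / (-23/2).
R1 ← R1 − 5/6·R3.
R2 ← R2 − 7/6·R3.
R5 ← R5 − 4/3·R3.
R6 ← R6 − 6·R3.
Swap R4 and R5.
R4 ← R4 / (295/414).
R1 ← R1 + 145/207·R4.
R2 ← R2 + 65/207·R4.
R3 ← R3 − 47/138·R4.
R6 ← R6 + 117/46·R4.
Swap R5 and R6.
R5 ← R5 / (3426/295).
R1 ← R1 − 125/59·R5.
R2 ← R2 − 54/59·R5.
R3 ← R3 + 547/295·R5.
R4 ← R4 − 878/295·R5.
R6 reduces to 0 = 0, so the extra equation is consistent.
Reading off the reduced rows gives x_1 = 4, x_2 = 6, x_3 = 4, x_4 = -5, x_5 = 1.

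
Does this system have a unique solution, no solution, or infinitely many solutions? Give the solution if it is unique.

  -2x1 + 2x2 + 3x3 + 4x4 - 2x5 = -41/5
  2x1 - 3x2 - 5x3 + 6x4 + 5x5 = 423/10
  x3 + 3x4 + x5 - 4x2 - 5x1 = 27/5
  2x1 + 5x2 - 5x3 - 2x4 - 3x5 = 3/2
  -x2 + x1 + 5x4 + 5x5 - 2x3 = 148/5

x1 = 1/2, x2 = -3/5, x3 = -3, x4 = 2, x5 = 5/2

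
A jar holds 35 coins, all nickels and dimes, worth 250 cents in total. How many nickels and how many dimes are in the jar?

nickels: 20, dimes: 15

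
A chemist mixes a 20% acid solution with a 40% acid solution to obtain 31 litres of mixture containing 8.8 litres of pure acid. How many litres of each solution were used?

litres of solution A: 18, litres of solution B: 13

Let a = litres of solution A, b = litres of solution B.
  a + b = 31
  (1/5)a + (2/5)b = 44/5
Row-reduce the augmented matrix:
R2 ← R2 − 1/5·R1.
R2 ← R2 / (1/5).
R1 ← R1 − 1·R2.
Reading off the reduced rows gives a = 18, b = 13.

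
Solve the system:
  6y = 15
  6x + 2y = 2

Row-reduce the augmented matrix:
Swap R1 and R2.
R1 ← R1 / (6).
R2 ← R2 / (6).
R1 ← R1 − 1/3·R2.
Reading off the reduced rows gives x = -1/2, y = 5/2.

x = -1/2, y = 5/2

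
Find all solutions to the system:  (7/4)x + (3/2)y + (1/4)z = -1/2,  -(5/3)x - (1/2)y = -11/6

infinitely many solutions

Row-reduce:
R1 ← R1 / (7/4).
R2 ← R2 + 5/3·R1.
R2 ← R2 / (13/14).
R1 ← R1 − 6/7·R2.
Rank is 2 with 3 unknowns, leaving z free.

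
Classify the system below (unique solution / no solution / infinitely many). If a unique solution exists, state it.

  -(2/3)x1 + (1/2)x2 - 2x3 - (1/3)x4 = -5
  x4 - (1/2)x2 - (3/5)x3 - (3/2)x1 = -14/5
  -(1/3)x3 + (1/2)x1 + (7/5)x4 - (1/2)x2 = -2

infinitely many solutions

Row-reduce:
R1 ← R1 / (-2/3).
R2 ← R2 + 3/2·R1.
R3 ← R3 − 1/2·R1.
R2 ← R2 / (-13/8).
R1 ← R1 + 3/4·R2.
R3 ← R3 + 1/8·R2.
R3 ← R3 / (-32/15).
R1 ← R1 − 6/5·R3.
R2 ← R2 + 12/5·R3.
Rank is 3 with 4 unknowns, leaving x4 free.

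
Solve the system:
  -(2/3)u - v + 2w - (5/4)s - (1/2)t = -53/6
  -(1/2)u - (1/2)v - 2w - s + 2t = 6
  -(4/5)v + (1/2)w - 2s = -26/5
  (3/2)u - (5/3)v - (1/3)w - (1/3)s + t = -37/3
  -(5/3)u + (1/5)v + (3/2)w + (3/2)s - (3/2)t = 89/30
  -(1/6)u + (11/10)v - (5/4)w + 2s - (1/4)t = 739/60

Row-reduce:
R1 ← R1 / (-2/3).
R2 ← R2 + 1/2·R1.
R4 ← R4 − 3/2·R1.
R5 ← R5 + 5/3·R1.
R6 ← R6 + 1/6·R1.
R2 ← R2 / (1/4).
R1 ← R1 − 3/2·R2.
R3 ← R3 + 4/5·R2.
R4 ← R4 + 47/12·R2.
R5 ← R5 − 27/10·R2.
R6 ← R6 − 27/20·R2.
R3 ← R3 / (-107/10).
R1 ← R1 − 18·R3.
R2 ← R2 + 14·R3.
R4 ← R4 + 152/3·R3.
R5 ← R5 − 343/10·R3.
R6 ← R6 − 343/20·R3.
R4 ← R4 / (16159/2568).
R1 ← R1 + 621/428·R4.
R2 ← R2 − 1125/428·R4.
R3 ← R3 − 22/107·R4.
R5 ← R5 + 375/214·R4.
R6 ← R6 + 375/428·R4.
R5 ← R5 / (-39823/32318).
R1 ← R1 + 7470/16159·R5.
R2 ← R2 + 14570/16159·R5.
R3 ← R3 + 1096/1469·R5.
R4 ← R4 − 2814/16159·R5.
R6 ← R6 + 39823/64636·R5.
Row 6 reduces to 0 = 2, a contradiction. The system is inconsistent.

no solution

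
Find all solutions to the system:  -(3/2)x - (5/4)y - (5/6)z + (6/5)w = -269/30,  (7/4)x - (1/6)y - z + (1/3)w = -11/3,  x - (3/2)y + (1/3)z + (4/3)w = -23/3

Row-reduce:
R1 ← R1 / (-3/2).
R2 ← R2 − 7/4·R1.
R3 ← R3 − 1·R1.
R2 ← R2 / (-13/8).
R1 ← R1 − 5/6·R2.
R3 ← R3 + 7/3·R2.
R3 ← R3 / (916/351).
R1 ← R1 + 160/351·R3.
R2 ← R2 − 142/117·R3.
Rank is 3 with 4 unknowns, leaving w free.

infinitely many solutions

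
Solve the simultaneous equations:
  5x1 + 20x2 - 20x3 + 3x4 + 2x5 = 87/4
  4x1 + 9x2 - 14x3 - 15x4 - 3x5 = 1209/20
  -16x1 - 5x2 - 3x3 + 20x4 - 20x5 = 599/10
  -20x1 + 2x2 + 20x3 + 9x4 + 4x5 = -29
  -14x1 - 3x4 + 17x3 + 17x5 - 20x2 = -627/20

Row-reduce the augmented matrix:
R1 ← R1 / (5).
R2 ← R2 − 4·R1.
R3 ← R3 + 16·R1.
R4 ← R4 + 20·R1.
R5 ← R5 + 14·R1.
R2 ← R2 / (-7).
R1 ← R1 − 4·R2.
R3 ← R3 − 59·R2.
R4 ← R4 − 82·R2.
R5 ← R5 − 36·R2.
R3 ← R3 / (-351/7).
R1 ← R1 + 20/7·R3.
R2 ← R2 + 2/7·R3.
R4 ← R4 + 256/7·R3.
R5 ← R5 + 201/7·R3.
R4 ← R4 / (-171031/1755).
R1 ← R1 + 4691/1755·R4.
R2 ← R2 − 5533/1755·R4.
R3 ← R3 − 4097/1755·R4.
R5 ← R5 + 9976/585·R4.
R5 ← R5 / (5058898/171031).
R1 ← R1 − 146528/171031·R5.
R2 ← R2 − 143019/171031·R5.
R3 ← R3 − 163519/171031·R5.
R4 ← R4 − 6474/171031·R5.
Reading off the reduced rows gives x1 = -11/4, x2 = -1/2, x3 = -14/5, x4 = -2, x5 = -9/4.

x1 = -11/4, x2 = -1/2, x3 = -14/5, x4 = -2, x5 = -9/4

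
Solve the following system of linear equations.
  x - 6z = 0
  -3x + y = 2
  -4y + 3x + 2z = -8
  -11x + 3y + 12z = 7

Row-reduce:
R2 ← R2 + 3·R1.
R3 ← R3 − 3·R1.
R4 ← R4 + 11·R1.
R3 ← R3 + 4·R2.
R4 ← R4 − 3·R2.
R3 ← R3 / (-52).
R1 ← R1 + 6·R3.
R2 ← R2 + 18·R3.
Row 4 reduces to 0 = 1, a contradiction. The system is inconsistent.

no solution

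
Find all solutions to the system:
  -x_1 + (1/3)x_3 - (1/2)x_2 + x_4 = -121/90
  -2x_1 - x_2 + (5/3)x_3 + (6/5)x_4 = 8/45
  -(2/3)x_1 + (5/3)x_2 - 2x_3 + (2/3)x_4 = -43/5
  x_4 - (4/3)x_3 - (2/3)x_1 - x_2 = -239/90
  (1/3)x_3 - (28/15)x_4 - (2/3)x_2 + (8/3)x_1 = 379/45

x_1 = 7/5, x_2 = -2, x_3 = 5/3, x_4 = -3/2

Row-reduce the augmented matrix:
R1 ← R1 / (-1).
R2 ← R2 + 2·R1.
R3 ← R3 + 2/3·R1.
R4 ← R4 + 2/3·R1.
R5 ← R5 − 8/3·R1.
Swap R2 and R3.
R2 ← R2 / (2).
R1 ← R1 − 1/2·R2.
R4 ← R4 + 2/3·R2.
R5 ← R5 + 2·R2.
R1 ← R1 − 2/9·R3.
R2 ← R2 + 10/9·R3.
R4 ← R4 + 62/27·R3.
R5 ← R5 + 1·R3.
R4 ← R4 / (-203/135).
R1 ← R1 + 37/45·R4.
R2 ← R2 + 8/9·R4.
R3 ← R3 + 4/5·R4.
R5 reduces to 0 = 0, so the extra equation is consistent.
Reading off the reduced rows gives x_1 = 7/5, x_2 = -2, x_3 = 5/3, x_4 = -3/2.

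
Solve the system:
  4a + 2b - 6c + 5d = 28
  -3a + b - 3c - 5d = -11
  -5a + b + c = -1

infinitely many solutions

Row-reduce:
R1 ← R1 / (4).
R2 ← R2 + 3·R1.
R3 ← R3 + 5·R1.
R2 ← R2 / (5/2).
R1 ← R1 − 1/2·R2.
R3 ← R3 − 7/2·R2.
R3 ← R3 / (4).
R2 ← R2 + 3·R3.
Rank is 3 with 4 unknowns, leaving d free.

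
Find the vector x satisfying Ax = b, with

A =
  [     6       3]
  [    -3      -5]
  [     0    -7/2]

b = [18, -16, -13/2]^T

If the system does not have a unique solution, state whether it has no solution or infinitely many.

no solution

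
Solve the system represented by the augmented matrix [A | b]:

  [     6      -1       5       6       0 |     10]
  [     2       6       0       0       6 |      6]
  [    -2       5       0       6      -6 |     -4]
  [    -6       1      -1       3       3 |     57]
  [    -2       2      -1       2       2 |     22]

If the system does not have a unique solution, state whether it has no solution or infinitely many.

Row-reduce the augmented matrix:
R1 ← R1 / (6).
R2 ← R2 − 2·R1.
R3 ← R3 + 2·R1.
R4 ← R4 + 6·R1.
R5 ← R5 + 2·R1.
R2 ← R2 / (19/3).
R1 ← R1 + 1/6·R2.
R3 ← R3 − 14/3·R2.
R5 ← R5 − 5/3·R2.
R3 ← R3 / (55/19).
R1 ← R1 − 15/19·R3.
R2 ← R2 + 5/19·R3.
R4 ← R4 − 4·R3.
R5 ← R5 − 21/19·R3.
R4 ← R4 / (-45/11).
R1 ← R1 + 18/11·R4.
R2 ← R2 − 6/11·R4.
R3 ← R3 − 36/11·R4.
R5 ← R5 − 10/11·R4.
R5 ← R5 / (124/15).
R1 ← R1 + 99/25·R5.
R2 ← R2 − 58/25·R5.
R3 ← R3 − 258/25·R5.
R4 ← R4 + 319/75·R5.
Reading off the reduced rows gives x_1 = -6, x_2 = -2, x_3 = 4, x_4 = 4, x_5 = 5.

x_1 = -6, x_2 = -2, x_3 = 4, x_4 = 4, x_5 = 5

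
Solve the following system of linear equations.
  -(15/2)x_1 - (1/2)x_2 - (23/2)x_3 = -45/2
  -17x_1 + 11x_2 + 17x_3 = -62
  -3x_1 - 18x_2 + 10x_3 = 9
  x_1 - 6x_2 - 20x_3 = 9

no solution

Row-reduce:
R1 ← R1 / (-15/2).
R2 ← R2 + 17·R1.
R3 ← R3 + 3·R1.
R4 ← R4 − 1·R1.
R2 ← R2 / (182/15).
R1 ← R1 − 1/15·R2.
R3 ← R3 + 89/5·R2.
R4 ← R4 + 91/15·R2.
R3 ← R3 / (7078/91).
R1 ← R1 − 118/91·R3.
R2 ← R2 − 323/91·R3.
Row 4 reduces to 0 = 1/2, a contradiction. The system is inconsistent.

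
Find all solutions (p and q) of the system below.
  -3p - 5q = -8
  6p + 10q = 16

infinitely many solutions

Row-reduce:
R1 ← R1 / (-3).
R2 ← R2 − 6·R1.
Rank is 1 with 2 unknowns, leaving q free.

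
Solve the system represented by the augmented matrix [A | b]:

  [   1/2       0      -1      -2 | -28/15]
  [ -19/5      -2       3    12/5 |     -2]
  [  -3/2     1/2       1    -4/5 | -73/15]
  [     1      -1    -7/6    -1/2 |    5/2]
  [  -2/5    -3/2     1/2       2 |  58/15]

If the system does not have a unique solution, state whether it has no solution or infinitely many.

x_1 = 0, x_2 = -2/5, x_3 = -14/5, x_4 = 7/3

Row-reduce the augmented matrix:
R1 ← R1 / (1/2).
R2 ← R2 + 19/5·R1.
R3 ← R3 + 3/2·R1.
R4 ← R4 − 1·R1.
R5 ← R5 + 2/5·R1.
R2 ← R2 / (-2).
R3 ← R3 − 1/2·R2.
R4 ← R4 + 1·R2.
R5 ← R5 + 3/2·R2.
R3 ← R3 / (-63/20).
R1 ← R1 + 2·R3.
R2 ← R2 − 23/10·R3.
R4 ← R4 − 47/15·R3.
R5 ← R5 − 63/20·R3.
R4 ← R4 / (-89/1890).
R1 ← R1 − 148/63·R4.
R2 ← R2 + 284/315·R4.
R3 ← R3 − 200/63·R4.
R5 reduces to 0 = 0, so the extra equation is consistent.
Reading off the reduced rows gives x_1 = 0, x_2 = -2/5, x_3 = -14/5, x_4 = 7/3.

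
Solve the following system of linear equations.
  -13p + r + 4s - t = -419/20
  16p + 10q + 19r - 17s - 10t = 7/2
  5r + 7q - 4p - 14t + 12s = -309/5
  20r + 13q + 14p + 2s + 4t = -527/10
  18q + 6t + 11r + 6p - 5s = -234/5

Row-reduce the augmented matrix:
R1 ← R1 / (-13).
R2 ← R2 − 16·R1.
R3 ← R3 + 4·R1.
R4 ← R4 − 14·R1.
R5 ← R5 − 6·R1.
R2 ← R2 / (10).
R3 ← R3 − 7·R2.
R4 ← R4 − 13·R2.
R5 ← R5 − 18·R2.
R3 ← R3 / (-1231/130).
R1 ← R1 + 1/13·R3.
R2 ← R2 − 263/130·R3.
R4 ← R4 + 679/130·R3.
R5 ← R5 + 1622/65·R3.
R4 ← R4 / (14039/1231).
R1 ← R1 + 571/1231·R4.
R2 ← R2 − 3569/1231·R4.
R3 ← R3 + 2499/1231·R4.
R5 ← R5 + 39482/1231·R4.
R5 ← R5 / (1396102/14039).
R1 ← R1 − 13587/14039·R5.
R2 ← R2 + 107274/14039·R5.
R3 ← R3 − 60472/14039·R5.
R4 ← R4 − 25530/14039·R5.
Reading off the reduced rows gives p = 3/4, q = -3, r = -1, s = -5/2, t = 1/5.

p = 3/4, q = -3, r = -1, s = -5/2, t = 1/5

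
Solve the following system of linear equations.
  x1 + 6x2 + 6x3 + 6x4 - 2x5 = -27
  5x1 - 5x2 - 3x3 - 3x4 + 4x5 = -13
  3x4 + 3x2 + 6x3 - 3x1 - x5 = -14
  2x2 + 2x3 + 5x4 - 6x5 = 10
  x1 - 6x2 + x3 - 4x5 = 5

x1 = -5, x2 = -2, x3 = -6, x4 = 4, x5 = -1

Row-reduce the augmented matrix:
R2 ← R2 − 5·R1.
R3 ← R3 + 3·R1.
R5 ← R5 − 1·R1.
R2 ← R2 / (-35).
R1 ← R1 − 6·R2.
R3 ← R3 − 21·R2.
R4 ← R4 − 2·R2.
R5 ← R5 + 12·R2.
R3 ← R3 / (21/5).
R1 ← R1 − 12/35·R3.
R2 ← R2 − 33/35·R3.
R4 ← R4 − 4/35·R3.
R5 ← R5 − 221/35·R3.
R4 ← R4 / (151/49).
R1 ← R1 − 12/49·R4.
R2 ← R2 − 33/49·R4.
R3 ← R3 − 2/7·R4.
R5 ← R5 − 172/49·R4.
R5 ← R5 / (-1331/453).
R1 ← R1 − 106/151·R5.
R2 ← R2 − 65/151·R5.
R3 ← R3 − 371/453·R5.
R4 ← R4 + 770/453·R5.
Reading off the reduced rows gives x1 = -5, x2 = -2, x3 = -6, x4 = 4, x5 = -1.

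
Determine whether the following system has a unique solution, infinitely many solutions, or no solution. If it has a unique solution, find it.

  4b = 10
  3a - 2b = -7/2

Row-reduce the augmented matrix:
Swap R1 and R2.
R1 ← R1 / (3).
R2 ← R2 / (4).
R1 ← R1 + 2/3·R2.
Reading off the reduced rows gives a = 1/2, b = 5/2.

a = 1/2, b = 5/2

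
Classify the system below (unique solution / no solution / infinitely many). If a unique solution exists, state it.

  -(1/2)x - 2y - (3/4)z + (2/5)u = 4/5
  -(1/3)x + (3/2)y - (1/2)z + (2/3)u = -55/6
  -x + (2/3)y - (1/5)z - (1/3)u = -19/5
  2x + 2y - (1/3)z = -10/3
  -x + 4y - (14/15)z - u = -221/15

Row-reduce the augmented matrix:
R1 ← R1 / (-1/2).
R2 ← R2 + 1/3·R1.
R3 ← R3 + 1·R1.
R4 ← R4 − 2·R1.
R5 ← R5 + 1·R1.
R2 ← R2 / (17/6).
R1 ← R1 − 4·R2.
R3 ← R3 − 14/3·R2.
R4 ← R4 + 6·R2.
R5 ← R5 − 8·R2.
R3 ← R3 / (13/10).
R1 ← R1 − 3/2·R3.
R4 ← R4 + 10/3·R3.
R5 ← R5 − 17/30·R3.
R4 ← R4 / (-21364/9945).
R1 ← R1 − 777/1105·R4.
R2 ← R2 − 12/85·R4.
R3 ← R3 + 914/663·R4.
R5 ← R5 + 21364/9945·R4.
R5 reduces to 0 = 0, so the extra equation is consistent.
Reading off the reduced rows gives x = 2, y = -3, z = 4, u = -3.

x = 2, y = -3, z = 4, u = -3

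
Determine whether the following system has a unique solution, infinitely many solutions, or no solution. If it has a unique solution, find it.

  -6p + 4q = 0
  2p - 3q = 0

Row-reduce the augmented matrix:
R1 ← R1 / (-6).
R2 ← R2 − 2·R1.
R2 ← R2 / (-5/3).
R1 ← R1 + 2/3·R2.
Reading off the reduced rows gives p = 0, q = 0.

p = 0, q = 0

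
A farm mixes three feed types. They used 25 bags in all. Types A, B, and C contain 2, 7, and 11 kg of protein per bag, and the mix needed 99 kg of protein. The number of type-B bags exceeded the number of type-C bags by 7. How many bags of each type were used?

Let a = type-A bags, b = type-B bags, c = type-C bags.
  a + b + c = 25
  2a + 7b + 11c = 99
  b - c = 7
Row-reduce the augmented matrix:
R2 ← R2 − 2·R1.
R2 ← R2 / (5).
R1 ← R1 − 1·R2.
R3 ← R3 − 1·R2.
R3 ← R3 / (-14/5).
R1 ← R1 + 4/5·R3.
R2 ← R2 − 9/5·R3.
Reading off the reduced rows gives a = 16, b = 8, c = 1.

type-A bags: 16, type-B bags: 8, type-C bags: 1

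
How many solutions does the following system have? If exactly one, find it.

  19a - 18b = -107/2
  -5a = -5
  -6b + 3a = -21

no solution

Row-reduce:
R1 ← R1 / (19).
R2 ← R2 + 5·R1.
R3 ← R3 − 3·R1.
R2 ← R2 / (-90/19).
R1 ← R1 + 18/19·R2.
R3 ← R3 + 60/19·R2.
Row 3 reduces to 0 = 1/6, a contradiction. The system is inconsistent.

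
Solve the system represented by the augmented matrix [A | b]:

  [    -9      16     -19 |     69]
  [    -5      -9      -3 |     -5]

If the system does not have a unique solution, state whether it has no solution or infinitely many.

infinitely many solutions

Row-reduce:
R1 ← R1 / (-9).
R2 ← R2 + 5·R1.
R2 ← R2 / (-161/9).
R1 ← R1 + 16/9·R2.
Rank is 2 with 3 unknowns, leaving x_3 free.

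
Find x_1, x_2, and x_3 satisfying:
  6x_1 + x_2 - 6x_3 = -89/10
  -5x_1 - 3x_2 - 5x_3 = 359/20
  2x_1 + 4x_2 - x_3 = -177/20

Row-reduce the augmented matrix:
R1 ← R1 / (6).
R2 ← R2 + 5·R1.
R3 ← R3 − 2·R1.
R2 ← R2 / (-13/6).
R1 ← R1 − 1/6·R2.
R3 ← R3 − 11/3·R2.
R3 ← R3 / (-207/13).
R1 ← R1 + 23/13·R3.
R2 ← R2 − 60/13·R3.
Reading off the reduced rows gives x_1 = -2, x_2 = -7/5, x_3 = -3/4.

x_1 = -2, x_2 = -7/5, x_3 = -3/4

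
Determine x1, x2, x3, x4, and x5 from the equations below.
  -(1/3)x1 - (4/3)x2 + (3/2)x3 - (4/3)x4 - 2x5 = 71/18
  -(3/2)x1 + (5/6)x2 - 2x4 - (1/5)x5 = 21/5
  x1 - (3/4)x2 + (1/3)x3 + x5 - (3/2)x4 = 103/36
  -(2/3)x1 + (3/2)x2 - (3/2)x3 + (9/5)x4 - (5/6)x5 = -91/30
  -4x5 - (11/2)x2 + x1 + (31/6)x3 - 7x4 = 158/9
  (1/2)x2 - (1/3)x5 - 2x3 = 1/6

x1 = 1, x2 = 1, x3 = 1/3, x4 = -7/3, x5 = -1

Row-reduce the augmented matrix:
R1 ← R1 / (-1/3).
R2 ← R2 + 3/2·R1.
R3 ← R3 − 1·R1.
R4 ← R4 + 2/3·R1.
R5 ← R5 − 1·R1.
R2 ← R2 / (41/6).
R1 ← R1 − 4·R2.
R3 ← R3 + 19/4·R2.
R4 ← R4 − 25/6·R2.
R5 ← R5 + 19/2·R2.
R6 ← R6 − 1/2·R2.
R3 ← R3 / (139/984).
R1 ← R1 + 45/82·R3.
R2 ← R2 + 81/82·R3.
R4 ← R4 + 63/164·R3.
R5 ← R5 − 139/492·R3.
R6 ← R6 + 247/164·R3.
R4 ← R4 / (-11192/2085).
R1 ← R1 + 1238/139·R4.
R2 ← R2 + 2562/139·R4.
R3 ← R3 + 2676/139·R4.
R6 ← R6 + 4071/139·R4.
Swap R5 and R6.
R5 ← R5 / (426905/67152).
R1 ← R1 − 212483/55960·R5.
R2 ← R2 − 348057/55960·R5.
R3 ← R3 − 137109/27980·R5.
R4 ← R4 + 3497/22384·R5.
R6 reduces to 0 = 0, so the extra equation is consistent.
Reading off the reduced rows gives x1 = 1, x2 = 1, x3 = 1/3, x4 = -7/3, x5 = -1.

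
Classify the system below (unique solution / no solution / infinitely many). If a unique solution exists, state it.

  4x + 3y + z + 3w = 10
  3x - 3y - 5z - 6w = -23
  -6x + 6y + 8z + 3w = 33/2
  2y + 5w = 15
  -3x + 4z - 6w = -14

no solution

Row-reduce:
R1 ← R1 / (4).
R2 ← R2 − 3·R1.
R3 ← R3 + 6·R1.
R5 ← R5 + 3·R1.
R2 ← R2 / (-21/4).
R1 ← R1 − 3/4·R2.
R3 ← R3 − 21/2·R2.
R4 ← R4 − 2·R2.
R5 ← R5 − 9/4·R2.
R3 ← R3 / (-2).
R1 ← R1 + 4/7·R3.
R2 ← R2 − 23/21·R3.
R4 ← R4 + 46/21·R3.
R5 ← R5 − 16/7·R3.
R4 ← R4 / (82/7).
R1 ← R1 − 15/7·R4.
R2 ← R2 + 47/14·R4.
R3 ← R3 − 9/2·R4.
R5 ← R5 + 123/7·R4.
Row 5 reduces to 0 = 1/4, a contradiction. The system is inconsistent.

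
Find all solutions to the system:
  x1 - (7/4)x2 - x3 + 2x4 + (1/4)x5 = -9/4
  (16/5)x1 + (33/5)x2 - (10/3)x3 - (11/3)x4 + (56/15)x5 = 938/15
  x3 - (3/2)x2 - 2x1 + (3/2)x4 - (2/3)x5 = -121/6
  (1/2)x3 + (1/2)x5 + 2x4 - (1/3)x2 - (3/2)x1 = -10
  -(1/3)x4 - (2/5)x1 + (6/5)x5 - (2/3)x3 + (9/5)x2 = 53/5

no solution

Row-reduce:
R2 ← R2 − 16/5·R1.
R3 ← R3 + 2·R1.
R4 ← R4 + 3/2·R1.
R5 ← R5 + 2/5·R1.
R2 ← R2 / (61/5).
R1 ← R1 + 7/4·R2.
R3 ← R3 + 5·R2.
R4 ← R4 + 71/24·R2.
R5 ← R5 − 11/10·R2.
R3 ← R3 / (-193/183).
R1 ← R1 + 373/366·R3.
R2 ← R2 + 2/183·R3.
R4 ← R4 + 2267/2196·R3.
R5 ← R5 + 193/183·R3.
R4 ← R4 / (937/772).
R1 ← R1 + 149/193·R4.
R2 ← R2 + 162/193·R4.
R3 ← R3 + 503/386·R4.
Row 5 reduces to 0 = -1/2, a contradiction. The system is inconsistent.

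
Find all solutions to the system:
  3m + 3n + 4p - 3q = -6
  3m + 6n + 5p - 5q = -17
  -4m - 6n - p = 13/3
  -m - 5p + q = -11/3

Row-reduce the augmented matrix:
R1 ← R1 / (3).
R2 ← R2 − 3·R1.
R3 ← R3 + 4·R1.
R4 ← R4 + 1·R1.
R2 ← R2 / (3).
R1 ← R1 − 1·R2.
R3 ← R3 + 2·R2.
R4 ← R4 − 1·R2.
R3 ← R3 / (5).
R1 ← R1 − 1·R3.
R2 ← R2 − 1/3·R3.
R4 ← R4 + 4·R3.
R4 ← R4 / (-18/5).
R1 ← R1 − 11/15·R4.
R2 ← R2 + 14/45·R4.
R3 ← R3 + 16/15·R4.
Reading off the reduced rows gives m = 5/3, n = -2, p = 1, q = 3.

m = 5/3, n = -2, p = 1, q = 3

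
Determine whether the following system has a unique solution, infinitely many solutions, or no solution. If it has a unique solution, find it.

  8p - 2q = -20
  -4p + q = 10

Row-reduce:
R1 ← R1 / (8).
R2 ← R2 + 4·R1.
Rank is 1 with 2 unknowns, leaving q free.

infinitely many solutions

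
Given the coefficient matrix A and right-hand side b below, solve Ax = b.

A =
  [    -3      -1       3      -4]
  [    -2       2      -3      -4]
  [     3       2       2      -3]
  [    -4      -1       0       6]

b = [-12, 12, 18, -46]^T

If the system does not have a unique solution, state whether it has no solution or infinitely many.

x_1 = 6, x_2 = -2, x_3 = -4, x_4 = -4

Row-reduce the augmented matrix:
R1 ← R1 / (-3).
R2 ← R2 + 2·R1.
R3 ← R3 − 3·R1.
R4 ← R4 + 4·R1.
R2 ← R2 / (8/3).
R1 ← R1 − 1/3·R2.
R3 ← R3 − 1·R2.
R4 ← R4 − 1/3·R2.
R3 ← R3 / (55/8).
R1 ← R1 + 3/8·R3.
R2 ← R2 + 15/8·R3.
R4 ← R4 + 27/8·R3.
R4 ← R4 / (457/55).
R1 ← R1 − 63/55·R4.
R2 ← R2 + 25/11·R4.
R3 ← R3 + 52/55·R4.
Reading off the reduced rows gives x_1 = 6, x_2 = -2, x_3 = -4, x_4 = -4.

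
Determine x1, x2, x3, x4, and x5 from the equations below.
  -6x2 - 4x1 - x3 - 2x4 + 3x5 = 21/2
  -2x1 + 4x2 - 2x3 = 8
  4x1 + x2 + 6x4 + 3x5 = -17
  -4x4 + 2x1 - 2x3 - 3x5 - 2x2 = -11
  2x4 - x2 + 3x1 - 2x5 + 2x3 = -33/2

x1 = -5/2, x2 = 2, x3 = 5/2, x4 = -3, x5 = 3

Row-reduce the augmented matrix:
R1 ← R1 / (-4).
R2 ← R2 + 2·R1.
R3 ← R3 − 4·R1.
R4 ← R4 − 2·R1.
R5 ← R5 − 3·R1.
R2 ← R2 / (7).
R1 ← R1 − 3/2·R2.
R3 ← R3 + 5·R2.
R4 ← R4 + 5·R2.
R5 ← R5 + 11/2·R2.
R3 ← R3 / (-29/14).
R1 ← R1 − 4/7·R3.
R2 ← R2 + 3/14·R3.
R4 ← R4 + 25/7·R3.
R5 ← R5 − 1/14·R3.
R4 ← R4 / (-360/29).
R1 ← R1 − 46/29·R4.
R2 ← R2 + 10/29·R4.
R3 ← R3 + 66/29·R4.
R5 ← R5 − 42/29·R4.
R5 ← R5 / (-41/20).
R1 ← R1 + 29/60·R5.
R2 ← R2 + 5/12·R5.
R3 ← R3 + 7/20·R5.
R4 ← R4 − 107/120·R5.
Reading off the reduced rows gives x1 = -5/2, x2 = 2, x3 = 5/2, x4 = -3, x5 = 3.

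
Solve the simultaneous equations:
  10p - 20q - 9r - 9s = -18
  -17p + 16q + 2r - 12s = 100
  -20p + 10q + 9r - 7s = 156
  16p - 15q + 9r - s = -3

Row-reduce the augmented matrix:
R1 ← R1 / (10).
R2 ← R2 + 17·R1.
R3 ← R3 + 20·R1.
R4 ← R4 − 16·R1.
R2 ← R2 / (-18).
R1 ← R1 + 2·R2.
R3 ← R3 + 30·R2.
R4 ← R4 − 17·R2.
R3 ← R3 / (79/6).
R1 ← R1 − 26/45·R3.
R2 ← R2 − 133/180·R3.
R4 ← R4 − 1951/180·R3.
R4 ← R4 / (-34672/1185).
R1 ← R1 − 1462/1185·R4.
R2 ← R2 − 434/1185·R4.
R3 ← R3 − 123/79·R4.
Reading off the reduced rows gives p = -6, q = -3, r = 5, s = -3.

p = -6, q = -3, r = 5, s = -3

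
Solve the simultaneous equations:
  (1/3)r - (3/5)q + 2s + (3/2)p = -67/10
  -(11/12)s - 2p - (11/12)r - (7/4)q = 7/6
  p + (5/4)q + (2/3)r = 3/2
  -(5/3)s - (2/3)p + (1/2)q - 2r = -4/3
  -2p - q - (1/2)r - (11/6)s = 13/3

Row-reduce:
R1 ← R1 / (3/2).
R2 ← R2 + 2·R1.
R3 ← R3 − 1·R1.
R4 ← R4 + 2/3·R1.
R5 ← R5 + 2·R1.
R2 ← R2 / (-51/20).
R1 ← R1 + 2/5·R2.
R3 ← R3 − 33/20·R2.
R4 ← R4 − 7/30·R2.
R5 ← R5 + 9/5·R2.
R3 ← R3 / (5/36).
R1 ← R1 − 8/27·R3.
R2 ← R2 − 5/27·R3.
R4 ← R4 + 307/162·R3.
R5 ← R5 − 5/18·R3.
R4 ← R4 / (-7711/2295).
R1 ← R1 − 1138/765·R4.
R2 ← R2 + 64/153·R4.
R3 ← R3 + 123/85·R4.
Row 5 reduces to 0 = -1, a contradiction. The system is inconsistent.

no solution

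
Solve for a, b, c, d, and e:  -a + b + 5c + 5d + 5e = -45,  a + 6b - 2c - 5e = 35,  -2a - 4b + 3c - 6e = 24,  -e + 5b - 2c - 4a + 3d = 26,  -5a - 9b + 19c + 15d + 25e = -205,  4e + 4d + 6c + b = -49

Row-reduce the augmented matrix:
R1 ← R1 / (-1).
R2 ← R2 − 1·R1.
R3 ← R3 + 2·R1.
R4 ← R4 + 4·R1.
R5 ← R5 + 5·R1.
R2 ← R2 / (7).
R1 ← R1 + 1·R2.
R3 ← R3 + 6·R2.
R4 ← R4 − 1·R2.
R5 ← R5 + 14·R2.
R6 ← R6 − 1·R2.
R3 ← R3 / (-31/7).
R1 ← R1 + 32/7·R3.
R2 ← R2 − 3/7·R3.
R4 ← R4 + 157/7·R3.
R6 ← R6 − 39/7·R3.
R4 ← R4 / (348/31).
R1 ← R1 − 50/31·R4.
R2 ← R2 − 5/31·R4.
R3 ← R3 − 40/31·R4.
R6 ← R6 + 121/31·R4.
Swap R5 and R6.
R5 ← R5 / (1651/348).
R1 ← R1 − 503/174·R5.
R2 ← R2 + 839/348·R5.
R3 ← R3 + 286/87·R5.
R4 ← R4 − 1861/348·R5.
R6 reduces to 0 = 0, so the extra equation is consistent.
Reading off the reduced rows gives a = -1, b = -1, c = -6, d = 3, e = -6.

a = -1, b = -1, c = -6, d = 3, e = -6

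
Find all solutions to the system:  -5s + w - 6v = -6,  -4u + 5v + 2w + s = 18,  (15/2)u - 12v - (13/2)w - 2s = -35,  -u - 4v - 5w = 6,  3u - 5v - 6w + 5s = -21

Row-reduce:
Swap R1 and R2.
R1 ← R1 / (-4).
R3 ← R3 − 15/2·R1.
R4 ← R4 + 1·R1.
R5 ← R5 − 3·R1.
R2 ← R2 / (-6).
R1 ← R1 + 5/4·R2.
R3 ← R3 + 21/8·R2.
R4 ← R4 + 21/4·R2.
R5 ← R5 + 5/4·R2.
R3 ← R3 / (-51/16).
R1 ← R1 + 17/24·R3.
R2 ← R2 + 1/6·R3.
R4 ← R4 + 51/8·R3.
R5 ← R5 + 113/24·R3.
Swap R4 and R5.
R4 ← R4 / (191/51).
R1 ← R1 − 1/3·R4.
R2 ← R2 − 37/51·R4.
R3 ← R3 + 11/17·R4.
Row 5 reduces to 0 = 4, a contradiction. The system is inconsistent.

no solution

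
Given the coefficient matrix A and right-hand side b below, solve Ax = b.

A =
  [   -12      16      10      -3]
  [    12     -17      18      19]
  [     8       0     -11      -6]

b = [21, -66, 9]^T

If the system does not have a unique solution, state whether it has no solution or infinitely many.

infinitely many solutions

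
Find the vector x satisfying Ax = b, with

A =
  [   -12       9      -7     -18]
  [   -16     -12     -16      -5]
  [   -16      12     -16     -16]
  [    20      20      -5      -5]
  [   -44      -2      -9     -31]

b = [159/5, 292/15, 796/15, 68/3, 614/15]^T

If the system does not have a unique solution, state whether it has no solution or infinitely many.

Row-reduce the augmented matrix:
R1 ← R1 / (-12).
R2 ← R2 + 16·R1.
R3 ← R3 + 16·R1.
R4 ← R4 − 20·R1.
R5 ← R5 + 44·R1.
R2 ← R2 / (-24).
R1 ← R1 + 3/4·R2.
R4 ← R4 − 35·R2.
R5 ← R5 + 35·R2.
R3 ← R3 / (-20/3).
R1 ← R1 − 19/24·R3.
R2 ← R2 − 5/18·R3.
R4 ← R4 + 475/18·R3.
R5 ← R5 − 475/18·R3.
R4 ← R4 / (-935/24).
R1 ← R1 − 297/160·R4.
R2 ← R2 + 11/24·R4.
R3 ← R3 + 6/5·R4.
R5 ← R5 − 935/24·R4.
R5 reduces to 0 = 0, so the extra equation is consistent.
Reading off the reduced rows gives x_1 = -2/3, x_2 = 7/5, x_3 = -8/5, x_4 = 0.

x_1 = -2/3, x_2 = 7/5, x_3 = -8/5, x_4 = 0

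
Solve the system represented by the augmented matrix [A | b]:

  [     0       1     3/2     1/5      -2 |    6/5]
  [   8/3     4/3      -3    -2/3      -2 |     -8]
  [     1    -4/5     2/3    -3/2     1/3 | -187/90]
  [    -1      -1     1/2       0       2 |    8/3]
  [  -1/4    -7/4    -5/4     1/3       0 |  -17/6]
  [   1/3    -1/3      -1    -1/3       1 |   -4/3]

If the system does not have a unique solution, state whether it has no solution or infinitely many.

x_1 = -1, x_2 = 1, x_3 = 4/3, x_4 = 1, x_5 = 1

Row-reduce the augmented matrix:
Swap R1 and R2.
R1 ← R1 / (8/3).
R3 ← R3 − 1·R1.
R4 ← R4 + 1·R1.
R5 ← R5 + 1/4·R1.
R6 ← R6 − 1/3·R1.
R1 ← R1 − 1/2·R2.
R3 ← R3 + 13/10·R2.
R4 ← R4 + 1/2·R2.
R5 ← R5 + 13/8·R2.
R6 ← R6 + 1/2·R2.
R3 ← R3 / (449/120).
R1 ← R1 + 15/8·R3.
R2 ← R2 − 3/2·R3.
R4 ← R4 − 1/8·R3.
R5 ← R5 − 29/32·R3.
R6 ← R6 − 1/8·R3.
R4 ← R4 / (-105/898).
R1 ← R1 + 3799/4490·R4.
R2 ← R2 − 268/449·R4.
R3 ← R3 + 594/2245·R4.
R5 ← R5 − 45023/53880·R4.
R6 ← R6 + 105/898·R4.
R5 ← R5 / (-129/140).
R1 ← R1 + 94/35·R5.
R2 ← R2 − 1/7·R5.
R3 ← R3 + 38/35·R5.
R4 ← R4 + 18/7·R5.
R6 reduces to 0 = 0, so the extra equation is consistent.
Reading off the reduced rows gives x_1 = -1, x_2 = 1, x_3 = 4/3, x_4 = 1, x_5 = 1.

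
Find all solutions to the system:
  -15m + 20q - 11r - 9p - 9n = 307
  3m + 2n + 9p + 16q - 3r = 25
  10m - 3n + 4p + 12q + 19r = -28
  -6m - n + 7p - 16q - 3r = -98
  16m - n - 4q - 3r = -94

m = -5, n = -4, p = -6, q = 6, r = -2

Row-reduce the augmented matrix:
R1 ← R1 / (-15).
R2 ← R2 − 3·R1.
R3 ← R3 − 10·R1.
R4 ← R4 + 6·R1.
R5 ← R5 − 16·R1.
R2 ← R2 / (1/5).
R1 ← R1 − 3/5·R2.
R3 ← R3 + 9·R2.
R4 ← R4 − 13/5·R2.
R5 ← R5 + 53/5·R2.
R3 ← R3 / (322).
R1 ← R1 + 21·R3.
R2 ← R2 − 36·R3.
R4 ← R4 + 83·R3.
R5 ← R5 − 372·R3.
R4 ← R4 / (-21968/483).
R1 ← R1 + 68/69·R4.
R2 ← R2 + 556/161·R4.
R3 ← R3 − 1388/483·R4.
R5 ← R5 − 4016/483·R4.
R5 ← R5 / (-86057/2746).
R1 ← R1 − 17355/10984·R5.
R2 ← R2 + 22303/10984·R5.
R3 ← R3 − 529/10984·R5.
R4 ← R4 + 11293/43936·R5.
Reading off the reduced rows gives m = -5, n = -4, p = -6, q = 6, r = -2.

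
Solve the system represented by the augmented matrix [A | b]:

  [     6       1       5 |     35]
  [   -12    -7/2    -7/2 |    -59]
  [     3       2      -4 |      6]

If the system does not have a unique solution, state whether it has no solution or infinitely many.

Row-reduce:
R1 ← R1 / (6).
R2 ← R2 + 12·R1.
R3 ← R3 − 3·R1.
R2 ← R2 / (-3/2).
R1 ← R1 − 1/6·R2.
R3 ← R3 − 3/2·R2.
Row 3 reduces to 0 = -1/2, a contradiction. The system is inconsistent.

no solution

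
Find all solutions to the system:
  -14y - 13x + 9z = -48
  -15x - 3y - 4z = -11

infinitely many solutions

Row-reduce:
R1 ← R1 / (-13).
R2 ← R2 + 15·R1.
R2 ← R2 / (171/13).
R1 ← R1 − 14/13·R2.
Rank is 2 with 3 unknowns, leaving z free.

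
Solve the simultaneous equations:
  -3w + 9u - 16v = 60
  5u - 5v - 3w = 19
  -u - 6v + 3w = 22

infinitely many solutions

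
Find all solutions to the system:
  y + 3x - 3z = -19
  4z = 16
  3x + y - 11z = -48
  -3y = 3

Row-reduce:
R1 ← R1 / (3).
R3 ← R3 − 3·R1.
Swap R2 and R4.
R2 ← R2 / (-3).
R1 ← R1 − 1/3·R2.
R3 ← R3 / (-8).
R1 ← R1 + 1·R3.
R4 ← R4 − 4·R3.
Row 4 reduces to 0 = 3/2, a contradiction. The system is inconsistent.

no solution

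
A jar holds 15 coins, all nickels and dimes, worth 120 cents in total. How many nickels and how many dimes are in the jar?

nickels: 6, dimes: 9

Let n = nickels, d = dimes.
  n + d = 15
  5n + 10d = 120
Row-reduce the augmented matrix:
R2 ← R2 − 5·R1.
R2 ← R2 / (5).
R1 ← R1 − 1·R2.
Reading off the reduced rows gives n = 6, d = 9.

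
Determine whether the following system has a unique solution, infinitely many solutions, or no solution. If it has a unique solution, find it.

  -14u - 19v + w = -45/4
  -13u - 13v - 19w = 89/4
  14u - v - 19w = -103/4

u = -3, v = 11/4, w = -1

Row-reduce the augmented matrix:
R1 ← R1 / (-14).
R2 ← R2 + 13·R1.
R3 ← R3 − 14·R1.
R2 ← R2 / (65/14).
R1 ← R1 − 19/14·R2.
R3 ← R3 + 20·R2.
R3 ← R3 / (-1350/13).
R1 ← R1 − 374/65·R3.
R2 ← R2 + 279/65·R3.
Reading off the reduced rows gives u = -3, v = 11/4, w = -1.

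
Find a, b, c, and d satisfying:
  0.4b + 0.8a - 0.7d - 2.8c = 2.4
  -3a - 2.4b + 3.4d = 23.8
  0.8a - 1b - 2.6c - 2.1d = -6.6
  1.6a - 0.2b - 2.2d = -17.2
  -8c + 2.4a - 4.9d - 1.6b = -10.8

a = -5, b = 2, c = -3, d = 4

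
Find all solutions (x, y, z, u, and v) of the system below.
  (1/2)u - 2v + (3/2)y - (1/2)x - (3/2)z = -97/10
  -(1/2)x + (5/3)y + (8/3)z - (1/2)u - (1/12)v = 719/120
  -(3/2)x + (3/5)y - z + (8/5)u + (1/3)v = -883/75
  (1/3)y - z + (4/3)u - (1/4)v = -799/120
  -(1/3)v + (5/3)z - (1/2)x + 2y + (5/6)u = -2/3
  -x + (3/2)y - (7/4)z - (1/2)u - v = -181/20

x = 3, y = -1, z = 3, u = -12/5, v = 1/2

Row-reduce the augmented matrix:
R1 ← R1 / (-1/2).
R2 ← R2 + 1/2·R1.
R3 ← R3 + 3/2·R1.
R5 ← R5 + 1/2·R1.
R6 ← R6 + 1·R1.
R2 ← R2 / (1/6).
R1 ← R1 + 3·R2.
R3 ← R3 + 39/10·R2.
R4 ← R4 − 1/3·R2.
R5 ← R5 − 1/2·R2.
R6 ← R6 + 3/2·R2.
R3 ← R3 / (101).
R1 ← R1 − 78·R3.
R2 ← R2 − 25·R3.
R4 ← R4 + 28/3·R3.
R5 ← R5 + 28/3·R3.
R6 ← R6 − 155/4·R3.
R4 ← R4 / (596/505).
R1 ← R1 + 508/505·R4.
R2 ← R2 + 47/202·R4.
R3 ← R3 + 233/1010·R4.
R5 ← R5 − 596/505·R4.
R6 ← R6 + 1261/808·R4.
Swap R5 and R6.
R5 ← R5 / (251929/171648).
R1 ← R1 + 2557/5364·R5.
R2 ← R2 + 44701/42912·R5.
R3 ← R3 − 27169/42912·R5.
R4 ← R4 − 11753/21456·R5.
R6 reduces to 0 = 0, so the extra equation is consistent.
Reading off the reduced rows gives x = 3, y = -1, z = 3, u = -12/5, v = 1/2.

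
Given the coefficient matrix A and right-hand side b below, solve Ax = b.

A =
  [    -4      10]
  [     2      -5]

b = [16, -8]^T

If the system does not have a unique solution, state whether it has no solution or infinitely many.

infinitely many solutions

Row-reduce:
R1 ← R1 / (-4).
R2 ← R2 − 2·R1.
Rank is 1 with 2 unknowns, leaving x_2 free.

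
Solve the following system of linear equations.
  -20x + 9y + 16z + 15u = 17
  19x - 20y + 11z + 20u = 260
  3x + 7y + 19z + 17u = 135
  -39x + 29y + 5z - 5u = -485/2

no solution

Row-reduce:
R1 ← R1 / (-20).
R2 ← R2 − 19·R1.
R3 ← R3 − 3·R1.
R4 ← R4 + 39·R1.
R2 ← R2 / (-229/20).
R1 ← R1 + 9/20·R2.
R3 ← R3 − 167/20·R2.
R4 ← R4 − 229/20·R2.
R3 ← R3 / (9276/229).
R1 ← R1 + 419/229·R3.
R2 ← R2 + 524/229·R3.
Row 4 reduces to 0 = 1/2, a contradiction. The system is inconsistent.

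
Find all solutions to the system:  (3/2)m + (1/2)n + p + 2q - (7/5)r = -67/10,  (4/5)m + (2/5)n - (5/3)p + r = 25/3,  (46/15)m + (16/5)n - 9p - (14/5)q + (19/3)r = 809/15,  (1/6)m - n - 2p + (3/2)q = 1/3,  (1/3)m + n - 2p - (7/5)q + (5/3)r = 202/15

Row-reduce:
R1 ← R1 / (3/2).
R2 ← R2 − 4/5·R1.
R3 ← R3 − 46/15·R1.
R4 ← R4 − 1/6·R1.
R5 ← R5 − 1/3·R1.
R2 ← R2 / (2/15).
R1 ← R1 − 1/3·R2.
R3 ← R3 − 98/45·R2.
R4 ← R4 + 19/18·R2.
R5 ← R5 − 8/9·R2.
R3 ← R3 / (224/9).
R1 ← R1 − 37/6·R3.
R2 ← R2 + 33/2·R3.
R4 ← R4 + 703/36·R3.
R5 ← R5 − 112/9·R3.
R4 ← R4 / (2459/2240).
R1 ← R1 − 1557/1120·R4.
R2 ← R2 + 1139/1120·R4.
R3 ← R3 − 237/560·R4.
Row 5 reduces to 0 = -1, a contradiction. The system is inconsistent.

no solution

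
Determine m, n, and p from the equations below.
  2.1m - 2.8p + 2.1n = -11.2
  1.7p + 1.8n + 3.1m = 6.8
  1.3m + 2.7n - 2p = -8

m = 0, n = 0, p = 4

Row-reduce the augmented matrix:
R1 ← R1 / (21/10).
R2 ← R2 − 31/10·R1.
R3 ← R3 − 13/10·R1.
R2 ← R2 / (-13/10).
R1 ← R1 − 1·R2.
R3 ← R3 − 7/5·R2.
R3 ← R3 / (391/65).
R1 ← R1 − 41/13·R3.
R2 ← R2 + 175/39·R3.
Reading off the reduced rows gives m = 0, n = 0, p = 4.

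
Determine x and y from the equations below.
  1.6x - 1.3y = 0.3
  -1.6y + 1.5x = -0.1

Row-reduce the augmented matrix:
R1 ← R1 / (8/5).
R2 ← R2 − 3/2·R1.
R2 ← R2 / (-61/160).
R1 ← R1 + 13/16·R2.
Reading off the reduced rows gives x = 1, y = 1.

x = 1, y = 1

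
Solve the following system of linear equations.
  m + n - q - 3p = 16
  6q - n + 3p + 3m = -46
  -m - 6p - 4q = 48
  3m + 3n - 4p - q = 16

m = 0, n = -2, p = -4, q = -6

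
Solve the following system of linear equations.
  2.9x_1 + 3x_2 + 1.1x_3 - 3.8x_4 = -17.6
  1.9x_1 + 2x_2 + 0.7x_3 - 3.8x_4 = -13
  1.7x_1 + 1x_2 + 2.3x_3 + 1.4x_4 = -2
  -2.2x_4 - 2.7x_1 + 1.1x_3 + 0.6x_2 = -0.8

x_1 = -1, x_2 = -4, x_3 = 1, x_4 = 1

Row-reduce the augmented matrix:
R1 ← R1 / (29/10).
R2 ← R2 − 19/10·R1.
R3 ← R3 − 17/10·R1.
R4 ← R4 + 27/10·R1.
R2 ← R2 / (1/29).
R1 ← R1 − 30/29·R2.
R3 ← R3 + 22/29·R2.
R4 ← R4 − 492/145·R2.
R3 ← R3 / (6/5).
R1 ← R1 − 1·R3.
R2 ← R2 + 3/5·R3.
R4 ← R4 − 104/25·R3.
R4 ← R4 / (5264/25).
R1 ← R1 − 59·R4.
R2 ← R2 + 253/5·R4.
R3 ← R3 + 21·R4.
Reading off the reduced rows gives x_1 = -1, x_2 = -4, x_3 = 1, x_4 = 1.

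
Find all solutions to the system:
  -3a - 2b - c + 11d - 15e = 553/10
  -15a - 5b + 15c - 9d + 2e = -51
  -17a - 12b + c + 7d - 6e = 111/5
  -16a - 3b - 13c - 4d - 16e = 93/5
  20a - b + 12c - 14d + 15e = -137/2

a = 2/5, b = 0, c = -1, d = 3, e = -3/2

Row-reduce the augmented matrix:
R1 ← R1 / (-3).
R2 ← R2 + 15·R1.
R3 ← R3 + 17·R1.
R4 ← R4 + 16·R1.
R5 ← R5 − 20·R1.
R2 ← R2 / (5).
R1 ← R1 − 2/3·R2.
R3 ← R3 + 2/3·R2.
R4 ← R4 − 23/3·R2.
R5 ← R5 + 43/3·R2.
R3 ← R3 / (28/3).
R1 ← R1 + 7/3·R3.
R2 ← R2 − 4·R3.
R4 ← R4 + 115/3·R3.
R5 ← R5 − 188/3·R3.
R4 ← R4 / (-15879/70).
R1 ← R1 + 111/10·R4.
R2 ← R2 − 102/7·R4.
R3 ← R3 + 479/70·R4.
R5 ← R5 − 10664/35·R4.
R5 ← R5 / (-695587/15879).
R1 ← R1 − 18583/10586·R5.
R2 ← R2 + 14711/5293·R5.
R3 ← R3 − 2153/15879·R5.
R4 ← R4 + 43759/31758·R5.
Reading off the reduced rows gives a = 2/5, b = 0, c = -1, d = 3, e = -3/2.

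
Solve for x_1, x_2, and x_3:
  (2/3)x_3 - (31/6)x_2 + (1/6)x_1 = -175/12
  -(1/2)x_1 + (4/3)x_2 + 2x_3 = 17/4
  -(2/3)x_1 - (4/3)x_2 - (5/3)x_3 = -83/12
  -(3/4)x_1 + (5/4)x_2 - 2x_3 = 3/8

Row-reduce the augmented matrix:
R1 ← R1 / (1/6).
R2 ← R2 + 1/2·R1.
R3 ← R3 + 2/3·R1.
R4 ← R4 + 3/4·R1.
R2 ← R2 / (-85/6).
R1 ← R1 + 31·R2.
R3 ← R3 + 22·R2.
R4 ← R4 + 22·R2.
R3 ← R3 / (-443/85).
R1 ← R1 + 404/85·R3.
R2 ← R2 + 24/85·R3.
R4 ← R4 + 443/85·R3.
R4 reduces to 0 = 0, so the extra equation is consistent.
Reading off the reduced rows gives x_1 = 5/2, x_2 = 3, x_3 = 3/4.

x_1 = 5/2, x_2 = 3, x_3 = 3/4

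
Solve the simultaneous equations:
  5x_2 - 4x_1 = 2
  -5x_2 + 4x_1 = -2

infinitely many solutions

Row-reduce:
R1 ← R1 / (-4).
R2 ← R2 − 4·R1.
Rank is 1 with 2 unknowns, leaving x_2 free.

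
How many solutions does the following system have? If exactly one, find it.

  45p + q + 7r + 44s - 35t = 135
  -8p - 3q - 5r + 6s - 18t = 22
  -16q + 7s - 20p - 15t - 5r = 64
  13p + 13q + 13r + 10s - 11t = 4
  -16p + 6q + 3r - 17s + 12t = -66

no solution

Row-reduce:
R1 ← R1 / (45).
R2 ← R2 + 8·R1.
R3 ← R3 + 20·R1.
R4 ← R4 − 13·R1.
R5 ← R5 + 16·R1.
R2 ← R2 / (-127/45).
R1 ← R1 − 1/45·R2.
R3 ← R3 + 140/9·R2.
R4 ← R4 − 572/45·R2.
R5 ← R5 − 286/45·R2.
R3 ← R3 / (2389/127).
R1 ← R1 − 16/127·R3.
R2 ← R2 − 169/127·R3.
R4 ← R4 + 754/127·R3.
R5 ← R5 + 377/127·R3.
R4 ← R4 / (104828/2389).
R1 ← R1 − 3390/2389·R4.
R2 ← R2 + 3313/2389·R4.
R3 ← R3 + 6303/2389·R4.
R5 ← R5 − 52414/2389·R4.
Row 5 reduces to 0 = -1/2, a contradiction. The system is inconsistent.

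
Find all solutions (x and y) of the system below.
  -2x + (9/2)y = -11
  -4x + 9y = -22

infinitely many solutions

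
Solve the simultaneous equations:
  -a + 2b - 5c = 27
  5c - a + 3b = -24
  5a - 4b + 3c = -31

a = -4, b = -1, c = -5

Row-reduce the augmented matrix:
R1 ← R1 / (-1).
R2 ← R2 + 1·R1.
R3 ← R3 − 5·R1.
R1 ← R1 + 2·R2.
R3 ← R3 − 6·R2.
R3 ← R3 / (-82).
R1 ← R1 − 25·R3.
R2 ← R2 − 10·R3.
Reading off the reduced rows gives a = -4, b = -1, c = -5.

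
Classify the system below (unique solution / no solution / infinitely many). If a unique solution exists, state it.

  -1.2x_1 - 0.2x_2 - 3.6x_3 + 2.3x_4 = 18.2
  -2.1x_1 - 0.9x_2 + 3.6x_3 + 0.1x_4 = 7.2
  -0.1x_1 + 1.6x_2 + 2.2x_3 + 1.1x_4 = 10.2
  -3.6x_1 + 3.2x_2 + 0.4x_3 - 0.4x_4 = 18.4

x_1 = -4, x_2 = 2, x_3 = 0, x_4 = 6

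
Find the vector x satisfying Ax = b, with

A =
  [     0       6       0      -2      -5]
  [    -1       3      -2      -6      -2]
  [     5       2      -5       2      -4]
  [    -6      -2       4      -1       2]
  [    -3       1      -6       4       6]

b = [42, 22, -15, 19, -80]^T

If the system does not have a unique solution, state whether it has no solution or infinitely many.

Row-reduce the augmented matrix:
Swap R1 and R2.
R1 ← R1 / (-1).
R3 ← R3 − 5·R1.
R4 ← R4 + 6·R1.
R5 ← R5 + 3·R1.
R2 ← R2 / (6).
R1 ← R1 + 3·R2.
R3 ← R3 − 17·R2.
R4 ← R4 + 20·R2.
R5 ← R5 + 8·R2.
R3 ← R3 / (-15).
R1 ← R1 − 2·R3.
R4 ← R4 − 16·R3.
R4 ← R4 / (203/45).
R1 ← R1 − 91/45·R4.
R2 ← R2 + 1/3·R4.
R3 ← R3 − 67/45·R4.
R5 ← R5 − 58/3·R4.
R5 ← R5 / (16).
R1 ← R1 − 37/58·R5.
R2 ← R2 + 59/58·R5.
R3 ← R3 − 47/58·R5.
R4 ← R4 + 16/29·R5.
Reading off the reduced rows gives x_1 = -1, x_2 = 1, x_3 = 6, x_4 = -3, x_5 = -6.

x_1 = -1, x_2 = 1, x_3 = 6, x_4 = -3, x_5 = -6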